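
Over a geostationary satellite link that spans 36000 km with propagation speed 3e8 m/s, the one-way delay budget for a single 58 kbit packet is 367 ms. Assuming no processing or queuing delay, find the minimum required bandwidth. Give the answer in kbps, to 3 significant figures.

Propagation delay = 36000000 / 300000000 = 120 ms.
Transmission budget = 367 − 120 = 247 ms.
R ≥ L / t_tx = 58000 bits / 0.247 s = 235 kbps.

235 kbps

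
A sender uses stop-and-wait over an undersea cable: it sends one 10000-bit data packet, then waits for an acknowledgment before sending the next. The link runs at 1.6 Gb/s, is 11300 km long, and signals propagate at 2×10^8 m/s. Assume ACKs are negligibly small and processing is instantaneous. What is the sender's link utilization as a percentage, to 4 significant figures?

t_tx = L/R = 10000/1600000000 = 6.25e-06 s.
t_prop = 11300000/200000000 = 0.0565 s; RTT = 0.113 s.
Cycle = t_tx + RTT = 0.113006 s.
Utilization = t_tx / cycle = 6.25e-06/0.113006 = 0.005531 %.

0.005531 %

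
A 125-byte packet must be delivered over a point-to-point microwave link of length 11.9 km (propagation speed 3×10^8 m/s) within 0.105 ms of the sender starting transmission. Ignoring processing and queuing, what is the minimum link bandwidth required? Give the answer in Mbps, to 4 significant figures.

15.31 Mbps

L = 1000 bits.
Propagation delay = 11900 / 300000000 = 0.0396667 ms.
Transmission budget = 0.105 − 0.0396667 = 0.0653333 ms.
R ≥ L / t_tx = 1000 bits / 6.53333e-05 s = 15.31 Mbps.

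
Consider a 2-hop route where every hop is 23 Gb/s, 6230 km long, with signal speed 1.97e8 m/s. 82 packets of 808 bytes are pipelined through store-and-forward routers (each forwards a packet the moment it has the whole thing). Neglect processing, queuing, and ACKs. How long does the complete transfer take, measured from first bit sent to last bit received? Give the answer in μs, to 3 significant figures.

63300 μs

Per-hop transmission t_tx = L/R = 6464/23000000000 = 0.281043 μs.
Per-hop propagation t_prop = 6230000/197000000 = 31624.4 μs.
Pipeline fill: first packet needs 2·t_tx to clear all hops; remaining 81 packets each add one t_tx.
Total = (2+82-1)·t_tx + 2·t_prop = 83·0.281043 + 2·31624.4 = 63300 μs.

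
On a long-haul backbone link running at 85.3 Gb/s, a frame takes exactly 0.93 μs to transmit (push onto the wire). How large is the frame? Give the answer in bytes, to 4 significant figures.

L = R × t_tx = 85300000000 b/s × 9.3e-07 s = 79329 bits.
In bytes: 79329 / 8 = 9916 bytes.

9916 bytes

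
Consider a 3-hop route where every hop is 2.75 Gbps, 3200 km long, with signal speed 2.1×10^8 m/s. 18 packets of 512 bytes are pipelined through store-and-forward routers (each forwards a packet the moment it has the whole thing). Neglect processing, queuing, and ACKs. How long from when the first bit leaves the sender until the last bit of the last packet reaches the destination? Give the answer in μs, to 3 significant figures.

45700 μs

Per-hop transmission t_tx = L/R = 4096/2750000000 = 1.48945 μs.
Per-hop propagation t_prop = 3200000/210000000 = 15238.1 μs.
Pipeline fill: first packet needs 3·t_tx to clear all hops; remaining 17 packets each add one t_tx.
Total = (3+18-1)·t_tx + 3·t_prop = 20·1.48945 + 3·15238.1 = 45700 μs.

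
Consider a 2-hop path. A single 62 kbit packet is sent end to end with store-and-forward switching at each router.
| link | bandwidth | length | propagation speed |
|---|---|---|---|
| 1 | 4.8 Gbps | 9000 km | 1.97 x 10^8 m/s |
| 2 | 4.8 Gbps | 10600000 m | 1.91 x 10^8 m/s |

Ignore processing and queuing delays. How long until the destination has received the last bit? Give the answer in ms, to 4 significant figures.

101.2 ms

L = 62000 bits.
Transmission delay per hop = L/R = 62000/4800000000 = 0.0129167 ms; 2 hops → 0.0258333 ms.
Propagation delays (d/s per hop): 45.6853, 55.4974 ms; sum = 101.183 ms.
End-to-end = 101.2 ms.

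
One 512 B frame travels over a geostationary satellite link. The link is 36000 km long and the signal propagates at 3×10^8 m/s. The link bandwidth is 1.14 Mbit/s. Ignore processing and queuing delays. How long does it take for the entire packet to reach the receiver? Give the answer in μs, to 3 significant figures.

124000 μs

L = 512 × 8 = 4096 bits.
Transmission delay = L/R = 4096 / 1140000 = 3592.98 μs.
Propagation delay = d/s = 36000000 m / 300000000 m/s = 120000 μs.
Total = 124000 μs.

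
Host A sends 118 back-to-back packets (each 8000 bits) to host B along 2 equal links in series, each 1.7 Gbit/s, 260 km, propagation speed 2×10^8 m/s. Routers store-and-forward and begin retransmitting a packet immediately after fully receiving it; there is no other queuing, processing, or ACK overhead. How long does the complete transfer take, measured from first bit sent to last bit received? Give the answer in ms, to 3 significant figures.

Per-hop transmission t_tx = L/R = 8000/1700000000 = 0.00470588 ms.
Per-hop propagation t_prop = 260000/200000000 = 1.3 ms.
Pipeline fill: first packet needs 2·t_tx to clear all hops; remaining 117 packets each add one t_tx.
Total = (2+118-1)·t_tx + 2·t_prop = 119·0.00470588 + 2·1.3 = 3.16 ms.

3.16 ms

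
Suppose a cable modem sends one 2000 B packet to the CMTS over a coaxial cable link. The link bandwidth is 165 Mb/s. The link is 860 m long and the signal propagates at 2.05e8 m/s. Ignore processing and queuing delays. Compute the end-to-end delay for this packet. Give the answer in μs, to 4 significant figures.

L = 2000 × 8 = 16000 bits.
Transmission delay = L/R = 16000 / 165000000 = 96.9697 μs.
Propagation delay = d/s = 860 m / 2.05e+08 m/s = 4.19512 μs.
Total = 101.2 μs.

101.2 μs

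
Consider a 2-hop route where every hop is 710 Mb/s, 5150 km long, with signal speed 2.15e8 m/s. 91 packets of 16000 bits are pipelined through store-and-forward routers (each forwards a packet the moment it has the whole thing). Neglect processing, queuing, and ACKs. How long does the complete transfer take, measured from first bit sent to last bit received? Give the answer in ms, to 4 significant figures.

Per-hop transmission t_tx = L/R = 16000/710000000 = 0.0225352 ms.
Per-hop propagation t_prop = 5150000/215000000 = 23.9535 ms.
Pipeline fill: first packet needs 2·t_tx to clear all hops; remaining 90 packets each add one t_tx.
Total = (2+91-1)·t_tx + 2·t_prop = 92·0.0225352 + 2·23.9535 = 49.98 ms.

49.98 ms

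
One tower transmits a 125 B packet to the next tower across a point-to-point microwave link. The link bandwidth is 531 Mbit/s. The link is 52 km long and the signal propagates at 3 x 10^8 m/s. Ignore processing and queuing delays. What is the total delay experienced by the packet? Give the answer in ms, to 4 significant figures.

0.1752 ms

L = 125 × 8 = 1000 bits.
Transmission delay = L/R = 1000 / 531000000 = 0.00188324 ms.
Propagation delay = d/s = 52000 m / 300000000 m/s = 0.173333 ms.
Total = 0.1752 ms.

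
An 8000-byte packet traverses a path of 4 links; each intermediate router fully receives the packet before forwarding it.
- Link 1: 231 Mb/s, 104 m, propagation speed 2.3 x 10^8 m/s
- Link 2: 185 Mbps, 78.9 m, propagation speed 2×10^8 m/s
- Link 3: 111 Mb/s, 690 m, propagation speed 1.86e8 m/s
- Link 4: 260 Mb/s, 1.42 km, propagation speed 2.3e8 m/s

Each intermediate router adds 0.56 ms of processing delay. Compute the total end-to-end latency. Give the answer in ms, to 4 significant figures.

L = 8000 × 8 = 64000 bits.
Transmission delays (L/R per hop): 0.277056, 0.345946, 0.576577, 0.246154 ms; sum = 1.44573 ms.
Propagation delays (d/s per hop): 0.000452174, 0.0003945, 0.00370968, 0.00617391 ms; sum = 0.0107303 ms.
Processing at 3 router(s): 3 × 0.56 ms = 1.68 ms.
End-to-end = 3.136 ms.

3.136 ms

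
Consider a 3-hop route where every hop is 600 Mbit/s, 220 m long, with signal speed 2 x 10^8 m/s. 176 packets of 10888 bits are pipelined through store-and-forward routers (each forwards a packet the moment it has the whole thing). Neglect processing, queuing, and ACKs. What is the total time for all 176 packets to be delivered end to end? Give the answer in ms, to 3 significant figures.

Per-hop transmission t_tx = L/R = 10888/600000000 = 0.0181467 ms.
Per-hop propagation t_prop = 220/200000000 = 0.0011 ms.
Pipeline fill: first packet needs 3·t_tx to clear all hops; remaining 175 packets each add one t_tx.
Total = (3+176-1)·t_tx + 3·t_prop = 178·0.0181467 + 3·0.0011 = 3.23 ms.

3.23 ms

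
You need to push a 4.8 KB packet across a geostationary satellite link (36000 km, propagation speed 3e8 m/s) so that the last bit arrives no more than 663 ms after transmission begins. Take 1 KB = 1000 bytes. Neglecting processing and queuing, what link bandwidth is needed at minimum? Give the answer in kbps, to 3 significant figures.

L = 38400 bits.
Propagation delay = 36000000 / 300000000 = 120 ms.
Transmission budget = 663 − 120 = 543 ms.
R ≥ L / t_tx = 38400 bits / 0.543 s = 70.7 kbps.

70.7 kbps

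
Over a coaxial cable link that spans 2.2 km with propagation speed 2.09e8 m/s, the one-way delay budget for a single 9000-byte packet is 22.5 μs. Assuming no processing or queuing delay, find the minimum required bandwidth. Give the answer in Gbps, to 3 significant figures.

6.01 Gbps

L = 72000 bits.
Propagation delay = 2200 / 209000000 = 10.5263 μs.
Transmission budget = 22.5 − 10.5263 = 11.9737 μs.
R ≥ L / t_tx = 72000 bits / 1.19737e-05 s = 6.01 Gbps.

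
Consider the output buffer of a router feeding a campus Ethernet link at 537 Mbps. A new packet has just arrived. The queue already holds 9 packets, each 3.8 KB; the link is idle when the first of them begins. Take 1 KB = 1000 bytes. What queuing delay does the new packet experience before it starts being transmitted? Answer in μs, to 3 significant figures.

509 μs

Each queued packet: L/R = 30400/537000000 = 56.6108 μs.
9 queued → 509.497 μs.
Queuing delay = 509 μs.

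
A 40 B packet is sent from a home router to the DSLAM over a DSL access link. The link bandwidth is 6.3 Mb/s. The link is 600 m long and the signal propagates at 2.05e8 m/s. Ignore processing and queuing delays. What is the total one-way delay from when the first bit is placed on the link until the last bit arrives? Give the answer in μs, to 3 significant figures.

L = 40 × 8 = 320 bits.
Transmission delay = L/R = 320 / 6300000 = 50.7937 μs.
Propagation delay = d/s = 600 m / 2.05e+08 m/s = 2.92683 μs.
Total = 53.7 μs.

53.7 μs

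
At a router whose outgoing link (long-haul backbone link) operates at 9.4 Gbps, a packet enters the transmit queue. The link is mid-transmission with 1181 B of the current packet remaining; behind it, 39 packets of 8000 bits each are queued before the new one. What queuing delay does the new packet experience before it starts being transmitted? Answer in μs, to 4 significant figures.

Each queued packet: L/R = 8000/9400000000 = 0.851064 μs.
39 queued → 33.1915 μs.
Plus remaining 9448 bits of current packet: 1.00511 μs.
Queuing delay = 34.20 μs.

34.20 μs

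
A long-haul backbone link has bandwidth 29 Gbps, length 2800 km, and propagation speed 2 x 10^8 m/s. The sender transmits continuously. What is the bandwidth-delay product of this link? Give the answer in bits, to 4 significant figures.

406000000 bits

Propagation delay = 2800000 / 200000000 = 0.014 s.
BDP = R × t_prop = 29000000000 × 0.014 = 406000000 bits.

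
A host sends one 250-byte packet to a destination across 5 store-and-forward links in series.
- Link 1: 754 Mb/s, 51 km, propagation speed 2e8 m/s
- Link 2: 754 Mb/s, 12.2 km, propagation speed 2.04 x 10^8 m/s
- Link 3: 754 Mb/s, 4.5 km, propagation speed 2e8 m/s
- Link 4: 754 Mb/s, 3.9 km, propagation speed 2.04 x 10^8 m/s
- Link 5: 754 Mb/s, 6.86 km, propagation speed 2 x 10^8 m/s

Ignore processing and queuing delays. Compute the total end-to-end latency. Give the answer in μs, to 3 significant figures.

L = 250 × 8 = 2000 bits.
Transmission delay per hop = L/R = 2000/754000000 = 2.65252 μs; 5 hops → 13.2626 μs.
Propagation delays (d/s per hop): 255, 59.8039, 22.5, 19.1176, 34.3 μs; sum = 390.722 μs.
End-to-end = 404 μs.

404 μs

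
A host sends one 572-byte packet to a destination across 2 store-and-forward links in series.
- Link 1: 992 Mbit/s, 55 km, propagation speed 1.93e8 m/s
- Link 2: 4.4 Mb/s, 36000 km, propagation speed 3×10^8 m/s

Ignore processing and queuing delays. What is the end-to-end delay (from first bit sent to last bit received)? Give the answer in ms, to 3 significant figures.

L = 572 × 8 = 4576 bits.
Transmission delays (L/R per hop): 0.0046129, 1.04 ms; sum = 1.04461 ms.
Propagation delays (d/s per hop): 0.284974, 120 ms; sum = 120.285 ms.
End-to-end = 121 ms.

121 ms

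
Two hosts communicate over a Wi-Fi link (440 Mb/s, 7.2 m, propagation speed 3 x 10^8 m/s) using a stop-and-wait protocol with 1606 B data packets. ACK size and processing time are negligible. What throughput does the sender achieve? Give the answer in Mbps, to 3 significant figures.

t_tx = L/R = 12848/440000000 = 2.92e-05 s.
t_prop = 7.2/300000000 = 2.4e-08 s; RTT = 4.8e-08 s.
Cycle = t_tx + RTT = 2.9248e-05 s.
Throughput = L / cycle = 12848 / 2.9248e-05 = 439 Mbps.

439 Mbps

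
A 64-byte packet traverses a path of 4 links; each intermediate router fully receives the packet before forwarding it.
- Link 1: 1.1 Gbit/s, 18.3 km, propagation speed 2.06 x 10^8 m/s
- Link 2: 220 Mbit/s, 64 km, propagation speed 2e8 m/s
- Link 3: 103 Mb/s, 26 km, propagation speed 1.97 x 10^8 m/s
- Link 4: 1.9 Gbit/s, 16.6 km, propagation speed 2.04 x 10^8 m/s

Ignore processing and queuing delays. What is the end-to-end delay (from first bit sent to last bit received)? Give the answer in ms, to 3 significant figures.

L = 64 × 8 = 512 bits.
Transmission delays (L/R per hop): 0.000465455, 0.00232727, 0.00497087, 0.000269474 ms; sum = 0.00803307 ms.
Propagation delays (d/s per hop): 0.088835, 0.32, 0.13198, 0.0813725 ms; sum = 0.622187 ms.
End-to-end = 0.630 ms.

0.630 ms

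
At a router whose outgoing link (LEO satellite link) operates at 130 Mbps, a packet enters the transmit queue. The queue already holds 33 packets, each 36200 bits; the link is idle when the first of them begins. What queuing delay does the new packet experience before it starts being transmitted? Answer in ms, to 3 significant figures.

9.19 ms

Each queued packet: L/R = 36200/130000000 = 0.278462 ms.
33 queued → 9.18923 ms.
Queuing delay = 9.19 ms.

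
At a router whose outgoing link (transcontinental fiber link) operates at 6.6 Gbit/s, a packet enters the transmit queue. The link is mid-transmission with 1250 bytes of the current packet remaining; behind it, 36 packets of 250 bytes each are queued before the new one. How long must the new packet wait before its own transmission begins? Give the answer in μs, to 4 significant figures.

12.42 μs

Each queued packet: L/R = 2000/6600000000 = 0.30303 μs.
36 queued → 10.9091 μs.
Plus remaining 10000 bits of current packet: 1.51515 μs.
Queuing delay = 12.42 μs.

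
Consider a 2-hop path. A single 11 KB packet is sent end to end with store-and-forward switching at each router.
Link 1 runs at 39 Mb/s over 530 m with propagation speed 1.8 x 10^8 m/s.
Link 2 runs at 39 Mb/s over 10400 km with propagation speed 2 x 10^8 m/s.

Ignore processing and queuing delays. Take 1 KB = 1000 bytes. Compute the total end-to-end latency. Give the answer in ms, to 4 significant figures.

L = 88000 bits.
Transmission delay per hop = L/R = 88000/39000000 = 2.25641 ms; 2 hops → 4.51282 ms.
Propagation delays (d/s per hop): 0.00294444, 52 ms; sum = 52.0029 ms.
End-to-end = 56.52 ms.

56.52 ms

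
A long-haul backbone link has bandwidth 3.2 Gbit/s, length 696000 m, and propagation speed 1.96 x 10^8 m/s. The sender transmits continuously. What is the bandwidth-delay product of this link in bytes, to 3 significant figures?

1420000 bytes

Propagation delay = 696000 / 196000000 = 0.00355102 s.
BDP = R × t_prop = 3200000000 × 0.00355102 = 11363300 bits.
In bytes: 11363300/8 = 1420000 bytes.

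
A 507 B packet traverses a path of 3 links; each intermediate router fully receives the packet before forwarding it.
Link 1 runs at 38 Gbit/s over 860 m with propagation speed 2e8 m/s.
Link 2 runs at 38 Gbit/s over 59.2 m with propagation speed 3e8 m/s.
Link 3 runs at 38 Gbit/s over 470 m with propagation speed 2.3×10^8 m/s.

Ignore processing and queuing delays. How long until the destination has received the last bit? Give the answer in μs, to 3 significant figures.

L = 507 × 8 = 4056 bits.
Transmission delay per hop = L/R = 4056/38000000000 = 0.106737 μs; 3 hops → 0.320211 μs.
Propagation delays (d/s per hop): 4.3, 0.197333, 2.04348 μs; sum = 6.54081 μs.
End-to-end = 6.86 μs.

6.86 μs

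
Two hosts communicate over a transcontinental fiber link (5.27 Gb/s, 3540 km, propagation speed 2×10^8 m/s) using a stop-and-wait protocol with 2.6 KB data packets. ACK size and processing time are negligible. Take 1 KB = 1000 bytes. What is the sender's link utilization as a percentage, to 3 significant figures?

0.0111 %

t_tx = L/R = 20800/5270000000 = 3.94687e-06 s.
t_prop = 3540000/200000000 = 0.0177 s; RTT = 0.0354 s.
Cycle = t_tx + RTT = 0.0354039 s.
Utilization = t_tx / cycle = 3.94687e-06/0.0354039 = 0.0111 %.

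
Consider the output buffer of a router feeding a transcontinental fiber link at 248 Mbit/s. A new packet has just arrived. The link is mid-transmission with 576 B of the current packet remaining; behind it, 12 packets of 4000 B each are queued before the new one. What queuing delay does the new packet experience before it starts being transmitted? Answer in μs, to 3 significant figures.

1570 μs

Each queued packet: L/R = 32000/248000000 = 129.032 μs.
12 queued → 1548.39 μs.
Plus remaining 4608 bits of current packet: 18.5806 μs.
Queuing delay = 1570 μs.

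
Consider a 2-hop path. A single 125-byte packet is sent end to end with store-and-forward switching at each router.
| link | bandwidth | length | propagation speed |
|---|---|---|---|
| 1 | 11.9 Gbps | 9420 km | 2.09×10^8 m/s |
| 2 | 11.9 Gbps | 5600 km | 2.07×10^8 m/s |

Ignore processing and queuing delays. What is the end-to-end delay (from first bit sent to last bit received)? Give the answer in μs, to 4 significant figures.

72130 μs

L = 125 × 8 = 1000 bits.
Transmission delay per hop = L/R = 1000/11900000000 = 0.0840336 μs; 2 hops → 0.168067 μs.
Propagation delays (d/s per hop): 45071.8, 27053.1 μs; sum = 72124.9 μs.
End-to-end = 72130 μs.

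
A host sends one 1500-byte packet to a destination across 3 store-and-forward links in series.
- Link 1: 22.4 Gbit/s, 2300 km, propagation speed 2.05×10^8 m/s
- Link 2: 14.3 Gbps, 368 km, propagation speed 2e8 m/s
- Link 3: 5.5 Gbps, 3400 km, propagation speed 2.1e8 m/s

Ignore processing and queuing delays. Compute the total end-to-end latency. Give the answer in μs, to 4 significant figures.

29250 μs

L = 1500 × 8 = 12000 bits.
Transmission delays (L/R per hop): 0.535714, 0.839161, 2.18182 μs; sum = 3.55669 μs.
Propagation delays (d/s per hop): 11219.5, 1840, 16190.5 μs; sum = 29250 μs.
End-to-end = 29250 μs.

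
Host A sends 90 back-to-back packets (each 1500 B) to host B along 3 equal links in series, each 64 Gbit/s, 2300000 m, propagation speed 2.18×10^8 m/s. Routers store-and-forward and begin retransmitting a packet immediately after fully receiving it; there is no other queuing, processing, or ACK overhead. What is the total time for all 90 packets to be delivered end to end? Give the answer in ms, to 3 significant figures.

31.7 ms

Per-hop transmission t_tx = L/R = 12000/64000000000 = 0.0001875 ms.
Per-hop propagation t_prop = 2300000/2.18e+08 = 10.5505 ms.
Pipeline fill: first packet needs 3·t_tx to clear all hops; remaining 89 packets each add one t_tx.
Total = (3+90-1)·t_tx + 3·t_prop = 92·0.0001875 + 3·10.5505 = 31.7 ms.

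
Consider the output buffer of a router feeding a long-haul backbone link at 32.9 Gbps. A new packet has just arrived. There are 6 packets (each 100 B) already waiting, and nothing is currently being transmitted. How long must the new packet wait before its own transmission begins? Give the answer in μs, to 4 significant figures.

0.1459 μs

Each queued packet: L/R = 800/32900000000 = 0.0243161 μs.
6 queued → 0.145897 μs.
Queuing delay = 0.1459 μs.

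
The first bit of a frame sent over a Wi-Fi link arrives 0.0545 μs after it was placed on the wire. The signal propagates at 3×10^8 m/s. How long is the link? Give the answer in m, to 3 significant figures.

16.4 m

d = s × t_prop = 300000000 × 5.45e-08 = 16.4 m.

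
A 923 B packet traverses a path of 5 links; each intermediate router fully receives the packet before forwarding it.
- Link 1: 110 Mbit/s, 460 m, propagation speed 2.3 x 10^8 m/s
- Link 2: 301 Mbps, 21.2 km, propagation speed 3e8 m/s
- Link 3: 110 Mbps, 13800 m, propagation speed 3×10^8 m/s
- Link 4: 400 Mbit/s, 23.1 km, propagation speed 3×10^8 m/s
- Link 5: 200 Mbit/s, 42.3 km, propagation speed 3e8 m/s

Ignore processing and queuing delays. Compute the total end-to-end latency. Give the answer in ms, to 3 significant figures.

L = 923 × 8 = 7384 bits.
Transmission delays (L/R per hop): 0.0671273, 0.0245316, 0.0671273, 0.01846, 0.03692 ms; sum = 0.214166 ms.
Propagation delays (d/s per hop): 0.002, 0.0706667, 0.046, 0.077, 0.141 ms; sum = 0.336667 ms.
End-to-end = 0.551 ms.

0.551 ms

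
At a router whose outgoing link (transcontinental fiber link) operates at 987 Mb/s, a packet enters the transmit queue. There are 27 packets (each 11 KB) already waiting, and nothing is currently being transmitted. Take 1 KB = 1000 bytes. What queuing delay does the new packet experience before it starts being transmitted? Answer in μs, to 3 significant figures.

Each queued packet: L/R = 88000/987000000 = 89.1591 μs.
27 queued → 2407.29 μs.
Queuing delay = 2410 μs.

2410 μs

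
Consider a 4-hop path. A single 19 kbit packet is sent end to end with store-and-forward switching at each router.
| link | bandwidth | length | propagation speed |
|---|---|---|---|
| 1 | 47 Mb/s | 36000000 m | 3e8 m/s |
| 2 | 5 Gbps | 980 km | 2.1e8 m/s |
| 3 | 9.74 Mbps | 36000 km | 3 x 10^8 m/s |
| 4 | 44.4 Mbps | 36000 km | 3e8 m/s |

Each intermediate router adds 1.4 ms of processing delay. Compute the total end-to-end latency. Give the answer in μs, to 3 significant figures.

372000 μs

L = 19000 bits.
Transmission delays (L/R per hop): 404.255, 3.8, 1950.72, 427.928 μs; sum = 2786.7 μs.
Propagation delays (d/s per hop): 120000, 4666.67, 120000, 120000 μs; sum = 364667 μs.
Processing at 3 router(s): 3 × 1.4 ms = 4200 μs.
End-to-end = 372000 μs.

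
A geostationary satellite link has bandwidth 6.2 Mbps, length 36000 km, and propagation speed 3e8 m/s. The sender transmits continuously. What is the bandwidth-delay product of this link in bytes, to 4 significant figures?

Propagation delay = 36000000 / 300000000 = 0.12 s.
BDP = R × t_prop = 6200000 × 0.12 = 744000 bits.
In bytes: 744000/8 = 93000 bytes.

93000 bytes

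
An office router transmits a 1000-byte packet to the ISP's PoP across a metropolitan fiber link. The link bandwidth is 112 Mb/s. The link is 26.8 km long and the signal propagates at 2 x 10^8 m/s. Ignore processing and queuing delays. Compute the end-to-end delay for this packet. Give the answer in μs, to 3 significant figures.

L = 1000 × 8 = 8000 bits.
Transmission delay = L/R = 8000 / 112000000 = 71.4286 μs.
Propagation delay = d/s = 26800 m / 200000000 m/s = 134 μs.
Total = 205 μs.

205 μs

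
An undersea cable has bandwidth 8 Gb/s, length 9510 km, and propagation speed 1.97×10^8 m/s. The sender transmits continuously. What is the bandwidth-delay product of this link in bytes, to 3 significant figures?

48300000 bytes

Propagation delay = 9510000 / 197000000 = 0.0482741 s.
BDP = R × t_prop = 8000000000 × 0.0482741 = 386193000 bits.
In bytes: 386193000/8 = 48300000 bytes.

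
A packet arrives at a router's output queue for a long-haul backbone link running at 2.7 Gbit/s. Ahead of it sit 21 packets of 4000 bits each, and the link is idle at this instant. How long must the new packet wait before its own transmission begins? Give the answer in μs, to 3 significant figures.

31.1 μs

Each queued packet: L/R = 4000/2700000000 = 1.48148 μs.
21 queued → 31.1111 μs.
Queuing delay = 31.1 μs.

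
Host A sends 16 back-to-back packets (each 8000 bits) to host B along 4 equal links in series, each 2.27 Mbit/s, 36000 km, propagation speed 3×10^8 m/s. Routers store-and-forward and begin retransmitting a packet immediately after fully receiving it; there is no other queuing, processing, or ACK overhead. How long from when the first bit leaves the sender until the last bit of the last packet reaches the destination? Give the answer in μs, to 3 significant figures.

547000 μs

Per-hop transmission t_tx = L/R = 8000/2270000 = 3524.23 μs.
Per-hop propagation t_prop = 36000000/300000000 = 120000 μs.
Pipeline fill: first packet needs 4·t_tx to clear all hops; remaining 15 packets each add one t_tx.
Total = (4+16-1)·t_tx + 4·t_prop = 19·3524.23 + 4·120000 = 547000 μs.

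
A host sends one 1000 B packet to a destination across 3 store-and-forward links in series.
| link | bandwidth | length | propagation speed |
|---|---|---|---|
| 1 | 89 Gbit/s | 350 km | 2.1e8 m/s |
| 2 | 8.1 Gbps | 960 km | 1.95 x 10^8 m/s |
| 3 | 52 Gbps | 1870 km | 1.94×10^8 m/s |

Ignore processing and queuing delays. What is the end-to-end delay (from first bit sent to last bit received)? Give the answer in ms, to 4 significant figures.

16.23 ms

L = 1000 × 8 = 8000 bits.
Transmission delays (L/R per hop): 8.98876e-05, 0.000987654, 0.000153846 ms; sum = 0.00123139 ms.
Propagation delays (d/s per hop): 1.66667, 4.92308, 9.63918 ms; sum = 16.2289 ms.
End-to-end = 16.23 ms.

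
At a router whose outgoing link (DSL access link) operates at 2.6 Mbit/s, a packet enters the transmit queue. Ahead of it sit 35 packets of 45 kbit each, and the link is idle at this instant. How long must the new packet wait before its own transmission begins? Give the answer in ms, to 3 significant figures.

606 ms

Each queued packet: L/R = 45000/2600000 = 17.3077 ms.
35 queued → 605.769 ms.
Queuing delay = 606 ms.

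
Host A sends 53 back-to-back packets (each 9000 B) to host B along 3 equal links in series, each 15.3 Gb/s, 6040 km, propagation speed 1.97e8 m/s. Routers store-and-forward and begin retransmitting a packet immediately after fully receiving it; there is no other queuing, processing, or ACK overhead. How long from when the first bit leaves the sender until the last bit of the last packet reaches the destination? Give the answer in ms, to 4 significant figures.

Per-hop transmission t_tx = L/R = 72000/15300000000 = 0.00470588 ms.
Per-hop propagation t_prop = 6040000/197000000 = 30.6599 ms.
Pipeline fill: first packet needs 3·t_tx to clear all hops; remaining 52 packets each add one t_tx.
Total = (3+53-1)·t_tx + 3·t_prop = 55·0.00470588 + 3·30.6599 = 92.24 ms.

92.24 ms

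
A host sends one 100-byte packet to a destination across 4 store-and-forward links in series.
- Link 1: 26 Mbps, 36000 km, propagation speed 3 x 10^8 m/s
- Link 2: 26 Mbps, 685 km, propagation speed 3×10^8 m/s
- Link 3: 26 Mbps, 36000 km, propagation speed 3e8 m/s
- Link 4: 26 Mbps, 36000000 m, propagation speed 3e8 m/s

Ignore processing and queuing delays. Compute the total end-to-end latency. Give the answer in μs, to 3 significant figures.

362000 μs

L = 100 × 8 = 800 bits.
Transmission delay per hop = L/R = 800/26000000 = 30.7692 μs; 4 hops → 123.077 μs.
Propagation delays (d/s per hop): 120000, 2283.33, 120000, 120000 μs; sum = 362283 μs.
End-to-end = 362000 μs.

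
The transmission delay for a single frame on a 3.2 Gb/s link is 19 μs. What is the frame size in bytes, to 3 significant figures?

L = R × t_tx = 3200000000 b/s × 1.9e-05 s = 60800 bits.
In bytes: 60800 / 8 = 7600 bytes.

7600 bytes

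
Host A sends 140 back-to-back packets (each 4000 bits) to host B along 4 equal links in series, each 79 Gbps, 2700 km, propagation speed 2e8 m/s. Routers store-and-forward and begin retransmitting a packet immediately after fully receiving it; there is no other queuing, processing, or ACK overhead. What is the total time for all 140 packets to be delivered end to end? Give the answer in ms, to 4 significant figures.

54.01 ms

Per-hop transmission t_tx = L/R = 4000/79000000000 = 5.06329e-05 ms.
Per-hop propagation t_prop = 2700000/200000000 = 13.5 ms.
Pipeline fill: first packet needs 4·t_tx to clear all hops; remaining 139 packets each add one t_tx.
Total = (4+140-1)·t_tx + 4·t_prop = 143·5.06329e-05 + 4·13.5 = 54.01 ms.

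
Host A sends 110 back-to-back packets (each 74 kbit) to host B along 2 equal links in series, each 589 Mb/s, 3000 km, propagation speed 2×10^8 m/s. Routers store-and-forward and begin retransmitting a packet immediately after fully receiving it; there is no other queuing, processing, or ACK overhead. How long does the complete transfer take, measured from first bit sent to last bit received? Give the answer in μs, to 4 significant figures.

43950 μs

Per-hop transmission t_tx = L/R = 74000/589000000 = 125.637 μs.
Per-hop propagation t_prop = 3000000/200000000 = 15000 μs.
Pipeline fill: first packet needs 2·t_tx to clear all hops; remaining 109 packets each add one t_tx.
Total = (2+110-1)·t_tx + 2·t_prop = 111·125.637 + 2·15000 = 43950 μs.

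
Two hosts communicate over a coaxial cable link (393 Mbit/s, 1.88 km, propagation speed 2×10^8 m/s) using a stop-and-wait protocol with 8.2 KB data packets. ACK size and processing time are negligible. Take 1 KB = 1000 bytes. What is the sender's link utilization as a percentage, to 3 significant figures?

89.9 %

t_tx = L/R = 65600/393000000 = 0.000166921 s.
t_prop = 1880/200000000 = 9.4e-06 s; RTT = 1.88e-05 s.
Cycle = t_tx + RTT = 0.000185721 s.
Utilization = t_tx / cycle = 0.000166921/0.000185721 = 89.9 %.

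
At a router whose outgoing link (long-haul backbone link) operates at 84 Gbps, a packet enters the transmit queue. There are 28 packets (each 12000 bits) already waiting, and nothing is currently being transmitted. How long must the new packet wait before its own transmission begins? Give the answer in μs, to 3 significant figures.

Each queued packet: L/R = 12000/84000000000 = 0.142857 μs.
28 queued → 4 μs.
Queuing delay = 4.00 μs.

4.00 μs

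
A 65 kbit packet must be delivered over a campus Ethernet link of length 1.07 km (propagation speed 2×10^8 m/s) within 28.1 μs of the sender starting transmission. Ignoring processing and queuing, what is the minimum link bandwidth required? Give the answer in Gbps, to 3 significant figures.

2.86 Gbps

Propagation delay = 1070 / 200000000 = 5.35 μs.
Transmission budget = 28.1 − 5.35 = 22.75 μs.
R ≥ L / t_tx = 65000 bits / 2.275e-05 s = 2.86 Gbps.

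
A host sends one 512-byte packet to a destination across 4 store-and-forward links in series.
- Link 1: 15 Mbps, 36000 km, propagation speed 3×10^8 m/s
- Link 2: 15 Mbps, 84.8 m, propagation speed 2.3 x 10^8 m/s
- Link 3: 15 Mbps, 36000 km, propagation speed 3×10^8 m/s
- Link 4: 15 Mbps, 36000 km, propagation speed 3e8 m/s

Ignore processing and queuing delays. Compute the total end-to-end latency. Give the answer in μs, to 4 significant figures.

361100 μs

L = 512 × 8 = 4096 bits.
Transmission delay per hop = L/R = 4096/15000000 = 273.067 μs; 4 hops → 1092.27 μs.
Propagation delays (d/s per hop): 120000, 0.368696, 120000, 120000 μs; sum = 360000 μs.
End-to-end = 361100 μs.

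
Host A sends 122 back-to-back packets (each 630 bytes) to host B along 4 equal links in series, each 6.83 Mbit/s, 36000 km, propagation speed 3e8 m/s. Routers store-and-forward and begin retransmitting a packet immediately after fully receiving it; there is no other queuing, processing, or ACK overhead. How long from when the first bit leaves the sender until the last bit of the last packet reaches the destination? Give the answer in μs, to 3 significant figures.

Per-hop transmission t_tx = L/R = 5040/6830000 = 737.921 μs.
Per-hop propagation t_prop = 36000000/300000000 = 120000 μs.
Pipeline fill: first packet needs 4·t_tx to clear all hops; remaining 121 packets each add one t_tx.
Total = (4+122-1)·t_tx + 4·t_prop = 125·737.921 + 4·120000 = 572000 μs.

572000 μs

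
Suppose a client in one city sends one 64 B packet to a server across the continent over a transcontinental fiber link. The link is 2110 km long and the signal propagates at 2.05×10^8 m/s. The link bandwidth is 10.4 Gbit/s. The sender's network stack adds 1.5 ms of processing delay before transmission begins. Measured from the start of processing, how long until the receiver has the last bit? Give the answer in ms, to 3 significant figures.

L = 64 × 8 = 512 bits.
Transmission delay = L/R = 512 / 10400000000 = 4.92308e-05 ms.
Propagation delay = d/s = 2110000 m / 2.05e+08 m/s = 10.2927 ms.
Plus processing delay 1.5 ms = 1.5 ms.
Total = 11.8 ms.

11.8 ms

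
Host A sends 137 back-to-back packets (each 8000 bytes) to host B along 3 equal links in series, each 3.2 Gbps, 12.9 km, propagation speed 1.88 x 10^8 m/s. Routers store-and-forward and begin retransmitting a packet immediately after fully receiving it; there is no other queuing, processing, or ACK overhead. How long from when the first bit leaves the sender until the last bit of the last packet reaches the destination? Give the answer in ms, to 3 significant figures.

Per-hop transmission t_tx = L/R = 64000/3200000000 = 0.02 ms.
Per-hop propagation t_prop = 12900/188000000 = 0.068617 ms.
Pipeline fill: first packet needs 3·t_tx to clear all hops; remaining 136 packets each add one t_tx.
Total = (3+137-1)·t_tx + 3·t_prop = 139·0.02 + 3·0.068617 = 2.99 ms.

2.99 ms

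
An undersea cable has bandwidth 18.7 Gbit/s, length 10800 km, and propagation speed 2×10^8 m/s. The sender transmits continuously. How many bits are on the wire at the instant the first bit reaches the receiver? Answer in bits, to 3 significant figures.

Propagation delay = 10800000 / 200000000 = 0.054 s.
BDP = R × t_prop = 18700000000 × 0.054 = 1009800000 bits.

1010000000 bits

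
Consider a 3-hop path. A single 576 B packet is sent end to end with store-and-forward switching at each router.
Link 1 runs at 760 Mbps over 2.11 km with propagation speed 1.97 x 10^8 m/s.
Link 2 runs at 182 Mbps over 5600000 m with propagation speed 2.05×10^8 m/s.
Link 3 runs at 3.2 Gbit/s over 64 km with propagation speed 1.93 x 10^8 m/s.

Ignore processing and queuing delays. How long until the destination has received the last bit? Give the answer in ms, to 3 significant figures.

27.7 ms

L = 576 × 8 = 4608 bits.
Transmission delays (L/R per hop): 0.00606316, 0.0253187, 0.00144 ms; sum = 0.0328218 ms.
Propagation delays (d/s per hop): 0.0107107, 27.3171, 0.331606 ms; sum = 27.6594 ms.
End-to-end = 27.7 ms.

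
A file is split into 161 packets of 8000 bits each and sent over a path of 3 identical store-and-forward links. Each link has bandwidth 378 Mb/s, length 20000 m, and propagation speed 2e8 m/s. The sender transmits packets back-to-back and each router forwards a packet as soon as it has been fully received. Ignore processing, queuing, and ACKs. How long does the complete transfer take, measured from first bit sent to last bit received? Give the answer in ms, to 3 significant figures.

Per-hop transmission t_tx = L/R = 8000/378000000 = 0.021164 ms.
Per-hop propagation t_prop = 20000/200000000 = 0.1 ms.
Pipeline fill: first packet needs 3·t_tx to clear all hops; remaining 160 packets each add one t_tx.
Total = (3+161-1)·t_tx + 3·t_prop = 163·0.021164 + 3·0.1 = 3.75 ms.

3.75 ms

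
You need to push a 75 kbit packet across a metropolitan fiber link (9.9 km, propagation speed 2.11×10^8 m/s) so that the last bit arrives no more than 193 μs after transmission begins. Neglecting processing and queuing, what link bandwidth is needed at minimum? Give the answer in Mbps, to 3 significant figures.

513 Mbps

Propagation delay = 9900 / 211000000 = 46.9194 μs.
Transmission budget = 193 − 46.9194 = 146.081 μs.
R ≥ L / t_tx = 75000 bits / 0.000146081 s = 513 Mbps.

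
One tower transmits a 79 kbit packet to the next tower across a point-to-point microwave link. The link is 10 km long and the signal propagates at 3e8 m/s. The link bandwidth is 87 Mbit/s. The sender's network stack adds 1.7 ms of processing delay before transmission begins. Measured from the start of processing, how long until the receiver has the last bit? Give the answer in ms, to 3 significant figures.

L = 79000 bits.
Transmission delay = L/R = 79000 / 87000000 = 0.908046 ms.
Propagation delay = d/s = 10000 m / 300000000 m/s = 0.0333333 ms.
Plus processing delay 1.7 ms = 1.7 ms.
Total = 2.64 ms.

2.64 ms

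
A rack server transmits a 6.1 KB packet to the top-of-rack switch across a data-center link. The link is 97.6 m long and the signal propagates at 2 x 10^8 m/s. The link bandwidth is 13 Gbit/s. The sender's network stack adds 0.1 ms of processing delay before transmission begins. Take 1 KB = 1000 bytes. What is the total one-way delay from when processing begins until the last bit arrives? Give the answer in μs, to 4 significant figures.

L = 48800 bits.
Transmission delay = L/R = 48800 / 13000000000 = 3.75385 μs.
Propagation delay = d/s = 97.6 m / 200000000 m/s = 0.488 μs.
Plus processing delay 0.1 ms = 100 μs.
Total = 104.2 μs.

104.2 μs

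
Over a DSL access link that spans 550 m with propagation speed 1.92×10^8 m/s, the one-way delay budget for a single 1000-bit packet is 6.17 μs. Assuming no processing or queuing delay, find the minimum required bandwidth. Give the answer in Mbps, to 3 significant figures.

Propagation delay = 550 / 192000000 = 2.86458 μs.
Transmission budget = 6.17 − 2.86458 = 3.30542 μs.
R ≥ L / t_tx = 1000 bits / 3.30542e-06 s = 303 Mbps.

303 Mbps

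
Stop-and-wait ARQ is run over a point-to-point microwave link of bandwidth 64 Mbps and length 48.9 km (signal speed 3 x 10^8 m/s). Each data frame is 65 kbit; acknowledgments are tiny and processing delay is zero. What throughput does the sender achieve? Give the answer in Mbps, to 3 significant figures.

48.4 Mbps

t_tx = L/R = 65000/64000000 = 0.00101563 s.
t_prop = 48900/300000000 = 0.000163 s; RTT = 0.000326 s.
Cycle = t_tx + RTT = 0.00134163 s.
Throughput = L / cycle = 65000 / 0.00134163 = 48.4 Mbps.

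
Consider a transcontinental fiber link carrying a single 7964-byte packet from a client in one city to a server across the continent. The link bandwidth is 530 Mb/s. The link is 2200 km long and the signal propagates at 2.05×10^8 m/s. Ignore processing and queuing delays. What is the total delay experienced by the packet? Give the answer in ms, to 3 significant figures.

10.9 ms

L = 7964 × 8 = 63712 bits.
Transmission delay = L/R = 63712 / 530000000 = 0.120211 ms.
Propagation delay = d/s = 2200000 m / 2.05e+08 m/s = 10.7317 ms.
Total = 10.9 ms.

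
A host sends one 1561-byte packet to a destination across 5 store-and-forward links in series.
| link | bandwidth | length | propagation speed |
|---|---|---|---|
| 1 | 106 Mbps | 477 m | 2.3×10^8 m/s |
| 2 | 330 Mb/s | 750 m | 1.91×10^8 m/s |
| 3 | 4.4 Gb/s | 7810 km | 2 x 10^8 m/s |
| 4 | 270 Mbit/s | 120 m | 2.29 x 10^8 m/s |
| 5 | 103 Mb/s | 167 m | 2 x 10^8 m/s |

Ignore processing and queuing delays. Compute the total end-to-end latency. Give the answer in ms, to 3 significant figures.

L = 1561 × 8 = 12488 bits.
Transmission delays (L/R per hop): 0.117811, 0.0378424, 0.00283818, 0.0462519, 0.121243 ms; sum = 0.325986 ms.
Propagation delays (d/s per hop): 0.00207391, 0.0039267, 39.05, 0.000524017, 0.000835 ms; sum = 39.0574 ms.
End-to-end = 39.4 ms.

39.4 ms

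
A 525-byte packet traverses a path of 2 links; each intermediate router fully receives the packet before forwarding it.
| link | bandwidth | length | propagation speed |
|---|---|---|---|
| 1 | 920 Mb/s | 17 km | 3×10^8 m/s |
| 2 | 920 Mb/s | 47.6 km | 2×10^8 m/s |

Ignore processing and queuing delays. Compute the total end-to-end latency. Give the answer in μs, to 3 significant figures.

L = 525 × 8 = 4200 bits.
Transmission delay per hop = L/R = 4200/920000000 = 4.56522 μs; 2 hops → 9.13043 μs.
Propagation delays (d/s per hop): 56.6667, 238 μs; sum = 294.667 μs.
End-to-end = 304 μs.

304 μs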